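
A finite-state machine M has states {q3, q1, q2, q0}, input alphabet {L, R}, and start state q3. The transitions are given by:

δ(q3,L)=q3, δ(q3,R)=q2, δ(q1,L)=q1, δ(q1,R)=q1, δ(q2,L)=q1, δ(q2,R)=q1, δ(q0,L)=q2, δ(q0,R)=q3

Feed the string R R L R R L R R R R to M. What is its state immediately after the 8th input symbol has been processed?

q1

Trace: q3 -R-> q2 -R-> q1 -L-> q1 -R-> q1 -R-> q1 -L-> q1 -R-> q1 -R-> q1
After 8 symbols: q1.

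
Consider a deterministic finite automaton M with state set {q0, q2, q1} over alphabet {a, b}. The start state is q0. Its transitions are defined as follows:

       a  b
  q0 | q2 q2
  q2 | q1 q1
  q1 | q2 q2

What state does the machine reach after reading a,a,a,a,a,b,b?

Trace: q0 -a-> q2 -a-> q1 -a-> q2 -a-> q1 -a-> q2 -b-> q1 -b-> q2

q2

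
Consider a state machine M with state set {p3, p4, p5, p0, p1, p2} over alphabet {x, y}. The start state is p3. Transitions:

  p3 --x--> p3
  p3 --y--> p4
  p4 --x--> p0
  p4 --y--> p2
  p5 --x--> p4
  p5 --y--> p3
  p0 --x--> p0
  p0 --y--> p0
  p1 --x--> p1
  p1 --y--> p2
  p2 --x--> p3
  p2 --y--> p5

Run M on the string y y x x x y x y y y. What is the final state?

p0

Trace: p3 -y-> p4 -y-> p2 -x-> p3 -x-> p3 -x-> p3 -y-> p4 -x-> p0 -y-> p0 -y-> p0 -y-> p0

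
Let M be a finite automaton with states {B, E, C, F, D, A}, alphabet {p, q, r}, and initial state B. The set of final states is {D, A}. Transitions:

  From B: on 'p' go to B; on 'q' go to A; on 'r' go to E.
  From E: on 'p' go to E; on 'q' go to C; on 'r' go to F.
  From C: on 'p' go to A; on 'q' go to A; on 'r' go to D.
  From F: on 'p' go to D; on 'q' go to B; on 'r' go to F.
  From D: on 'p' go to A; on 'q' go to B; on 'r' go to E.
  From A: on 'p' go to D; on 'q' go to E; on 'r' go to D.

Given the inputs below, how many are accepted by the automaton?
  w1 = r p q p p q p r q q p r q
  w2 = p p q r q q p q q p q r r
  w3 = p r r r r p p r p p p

w1:
  start at B
  read 'r': B → E
  read 'p': E → E
  read 'q': E → C
  read 'p': C → A
  read 'p': A → D
  read 'q': D → B
  read 'p': B → B
  read 'r': B → E
  read 'q': E → C
  read 'q': C → A
  read 'p': A → D
  read 'r': D → E
  read 'q': E → C
  end C, rejected
w2:
  start at B
  read 'p': B → B
  read 'p': B → B
  read 'q': B → A
  read 'r': A → D
  read 'q': D → B
  read 'q': B → A
  read 'p': A → D
  read 'q': D → B
  read 'q': B → A
  read 'p': A → D
  read 'q': D → B
  read 'r': B → E
  read 'r': E → F
  end F, rejected
w3:
  start at B
  read 'p': B → B
  read 'r': B → E
  read 'r': E → F
  read 'r': F → F
  read 'r': F → F
  read 'p': F → D
  read 'p': D → A
  read 'r': A → D
  read 'p': D → A
  read 'p': A → D
  read 'p': D → A
  end A, accepted

1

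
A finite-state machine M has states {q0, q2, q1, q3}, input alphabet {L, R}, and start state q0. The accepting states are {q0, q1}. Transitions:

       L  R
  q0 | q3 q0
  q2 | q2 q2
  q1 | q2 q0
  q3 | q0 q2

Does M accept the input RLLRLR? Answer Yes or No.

No

Trace: q0 -R-> q0 -L-> q3 -L-> q0 -R-> q0 -L-> q3 -R-> q2
End state q2 is not accepting.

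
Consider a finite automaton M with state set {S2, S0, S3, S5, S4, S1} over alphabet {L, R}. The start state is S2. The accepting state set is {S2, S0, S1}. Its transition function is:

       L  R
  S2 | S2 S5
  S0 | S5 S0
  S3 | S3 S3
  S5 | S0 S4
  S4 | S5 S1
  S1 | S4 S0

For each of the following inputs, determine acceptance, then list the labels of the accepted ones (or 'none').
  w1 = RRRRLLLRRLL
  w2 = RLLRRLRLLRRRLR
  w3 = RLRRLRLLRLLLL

w3

w1: Trace: S2 -R-> S5 -R-> S4 -R-> S1 -R-> S0 -L-> S5 -L-> S0 -L-> S5 -R-> S4 -R-> S1 -L-> S4 -L-> S5  → end S5, rejected
w2: Trace: S2 -R-> S5 -L-> S0 -L-> S5 -R-> S4 -R-> S1 -L-> S4 -R-> S1 -L-> S4 -L-> S5 -R-> S4 -R-> S1 -R-> S0 -L-> S5 -R-> S4  → end S4, rejected
w3: Trace: S2 -R-> S5 -L-> S0 -R-> S0 -R-> S0 -L-> S5 -R-> S4 -L-> S5 -L-> S0 -R-> S0 -L-> S5 -L-> S0 -L-> S5 -L-> S0  → end S0, accepted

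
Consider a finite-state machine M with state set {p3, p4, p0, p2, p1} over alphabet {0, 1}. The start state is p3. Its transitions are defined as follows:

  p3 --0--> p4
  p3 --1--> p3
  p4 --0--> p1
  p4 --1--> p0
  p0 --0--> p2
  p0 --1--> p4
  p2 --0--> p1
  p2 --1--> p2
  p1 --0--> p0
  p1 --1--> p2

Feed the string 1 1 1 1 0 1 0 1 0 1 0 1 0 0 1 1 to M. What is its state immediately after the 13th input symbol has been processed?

p1

Trace: p3 -1-> p3 -1-> p3 -1-> p3 -1-> p3 -0-> p4 -1-> p0 -0-> p2 -1-> p2 -0-> p1 -1-> p2 -0-> p1 -1-> p2 -0-> p1
After 13 symbols: p1.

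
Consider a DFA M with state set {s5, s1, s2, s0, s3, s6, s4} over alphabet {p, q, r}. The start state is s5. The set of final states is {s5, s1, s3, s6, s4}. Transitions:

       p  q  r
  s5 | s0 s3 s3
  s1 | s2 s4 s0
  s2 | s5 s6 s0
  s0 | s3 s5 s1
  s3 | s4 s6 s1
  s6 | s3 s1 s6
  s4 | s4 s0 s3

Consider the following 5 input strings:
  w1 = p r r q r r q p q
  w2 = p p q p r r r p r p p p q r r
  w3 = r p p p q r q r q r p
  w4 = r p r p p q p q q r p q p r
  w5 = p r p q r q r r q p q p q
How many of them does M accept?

3

w1:
  start at s5
  read 'p': s5 → s0
  read 'r': s0 → s1
  read 'r': s1 → s0
  read 'q': s0 → s5
  read 'r': s5 → s3
  read 'r': s3 → s1
  read 'q': s1 → s4
  read 'p': s4 → s4
  read 'q': s4 → s0
  end s0, rejected
w2:
  start at s5
  read 'p': s5 → s0
  read 'p': s0 → s3
  read 'q': s3 → s6
  read 'p': s6 → s3
  read 'r': s3 → s1
  read 'r': s1 → s0
  read 'r': s0 → s1
  read 'p': s1 → s2
  read 'r': s2 → s0
  read 'p': s0 → s3
  read 'p': s3 → s4
  read 'p': s4 → s4
  read 'q': s4 → s0
  read 'r': s0 → s1
  read 'r': s1 → s0
  end s0, rejected
w3:
  start at s5
  read 'r': s5 → s3
  read 'p': s3 → s4
  read 'p': s4 → s4
  read 'p': s4 → s4
  read 'q': s4 → s0
  read 'r': s0 → s1
  read 'q': s1 → s4
  read 'r': s4 → s3
  read 'q': s3 → s6
  read 'r': s6 → s6
  read 'p': s6 → s3
  end s3, accepted
w4:
  start at s5
  read 'r': s5 → s3
  read 'p': s3 → s4
  read 'r': s4 → s3
  read 'p': s3 → s4
  read 'p': s4 → s4
  read 'q': s4 → s0
  read 'p': s0 → s3
  read 'q': s3 → s6
  read 'q': s6 → s1
  read 'r': s1 → s0
  read 'p': s0 → s3
  read 'q': s3 → s6
  read 'p': s6 → s3
  read 'r': s3 → s1
  end s1, accepted
w5:
  start at s5
  read 'p': s5 → s0
  read 'r': s0 → s1
  read 'p': s1 → s2
  read 'q': s2 → s6
  read 'r': s6 → s6
  read 'q': s6 → s1
  read 'r': s1 → s0
  read 'r': s0 → s1
  read 'q': s1 → s4
  read 'p': s4 → s4
  read 'q': s4 → s0
  read 'p': s0 → s3
  read 'q': s3 → s6
  end s6, accepted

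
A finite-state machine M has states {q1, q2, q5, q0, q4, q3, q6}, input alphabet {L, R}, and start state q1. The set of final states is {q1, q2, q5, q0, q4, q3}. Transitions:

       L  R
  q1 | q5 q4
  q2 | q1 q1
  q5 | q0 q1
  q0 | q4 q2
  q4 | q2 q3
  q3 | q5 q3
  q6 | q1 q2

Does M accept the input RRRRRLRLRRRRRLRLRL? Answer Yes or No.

Yes

Trace: q1 -R-> q4 -R-> q3 -R-> q3 -R-> q3 -R-> q3 -L-> q5 -R-> q1 -L-> q5 -R-> q1 -R-> q4 -R-> q3 -R-> q3 -R-> q3 -L-> q5 -R-> q1 -L-> q5 -R-> q1 -L-> q5
End state q5 is accepting.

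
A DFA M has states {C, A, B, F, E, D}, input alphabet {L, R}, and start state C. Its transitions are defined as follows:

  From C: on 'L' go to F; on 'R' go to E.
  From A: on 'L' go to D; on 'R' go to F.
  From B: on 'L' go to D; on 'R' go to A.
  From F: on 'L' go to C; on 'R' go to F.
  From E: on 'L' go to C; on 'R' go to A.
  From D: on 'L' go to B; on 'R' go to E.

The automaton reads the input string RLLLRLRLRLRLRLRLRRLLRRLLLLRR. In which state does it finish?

F

start at C
read 'R': C → E
read 'L': E → C
read 'L': C → F
read 'L': F → C
read 'R': C → E
read 'L': E → C
read 'R': C → E
read 'L': E → C
read 'R': C → E
read 'L': E → C
read 'R': C → E
read 'L': E → C
read 'R': C → E
read 'L': E → C
read 'R': C → E
read 'L': E → C
read 'R': C → E
read 'R': E → A
read 'L': A → D
read 'L': D → B
read 'R': B → A
read 'R': A → F
read 'L': F → C
read 'L': C → F
read 'L': F → C
read 'L': C → F
read 'R': F → F
read 'R': F → F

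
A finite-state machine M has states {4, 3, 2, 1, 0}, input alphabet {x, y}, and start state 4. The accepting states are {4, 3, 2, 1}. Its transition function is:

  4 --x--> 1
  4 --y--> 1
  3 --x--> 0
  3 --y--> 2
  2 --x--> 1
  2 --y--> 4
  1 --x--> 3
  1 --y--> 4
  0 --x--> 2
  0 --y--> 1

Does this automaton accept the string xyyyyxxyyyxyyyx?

Yes

start at 4
read 'x': 4 → 1
read 'y': 1 → 4
read 'y': 4 → 1
read 'y': 1 → 4
read 'y': 4 → 1
read 'x': 1 → 3
read 'x': 3 → 0
read 'y': 0 → 1
read 'y': 1 → 4
read 'y': 4 → 1
read 'x': 1 → 3
read 'y': 3 → 2
read 'y': 2 → 4
read 'y': 4 → 1
read 'x': 1 → 3
End state 3 is accepting.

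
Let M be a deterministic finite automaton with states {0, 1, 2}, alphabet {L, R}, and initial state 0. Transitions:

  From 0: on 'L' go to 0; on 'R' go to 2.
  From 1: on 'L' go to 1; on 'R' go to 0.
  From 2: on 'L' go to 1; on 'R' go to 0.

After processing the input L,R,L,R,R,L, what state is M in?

0 → 0 → 2 → 1 → 0 → 2 → 1

1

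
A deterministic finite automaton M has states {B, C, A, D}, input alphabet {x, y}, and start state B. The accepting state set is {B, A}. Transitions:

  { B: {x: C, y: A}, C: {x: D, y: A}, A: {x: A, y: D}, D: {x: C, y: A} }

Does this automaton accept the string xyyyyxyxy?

No

B → C → A → D → A → D → C → A → A → D
End state D is not accepting.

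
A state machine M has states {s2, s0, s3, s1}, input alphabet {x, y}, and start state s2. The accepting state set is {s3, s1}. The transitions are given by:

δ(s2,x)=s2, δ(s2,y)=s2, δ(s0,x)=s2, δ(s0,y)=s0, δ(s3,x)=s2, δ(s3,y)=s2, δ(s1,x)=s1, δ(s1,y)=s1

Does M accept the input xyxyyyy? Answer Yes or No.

start at s2
read 'x': s2 → s2
read 'y': s2 → s2
read 'x': s2 → s2
read 'y': s2 → s2
read 'y': s2 → s2
read 'y': s2 → s2
read 'y': s2 → s2
End state s2 is not accepting.

No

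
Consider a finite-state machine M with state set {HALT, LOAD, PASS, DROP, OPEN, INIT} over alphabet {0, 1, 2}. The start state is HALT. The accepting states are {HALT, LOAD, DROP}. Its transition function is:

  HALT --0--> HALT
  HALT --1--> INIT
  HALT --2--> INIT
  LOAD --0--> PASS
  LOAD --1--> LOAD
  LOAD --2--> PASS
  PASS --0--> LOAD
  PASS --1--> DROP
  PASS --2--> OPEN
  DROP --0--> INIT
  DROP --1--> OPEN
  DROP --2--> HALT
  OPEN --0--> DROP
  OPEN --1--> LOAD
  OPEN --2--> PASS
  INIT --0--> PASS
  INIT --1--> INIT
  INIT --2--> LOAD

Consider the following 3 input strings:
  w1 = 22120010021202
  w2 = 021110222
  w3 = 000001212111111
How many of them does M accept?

1

w1: Trace: HALT -2-> INIT -2-> LOAD -1-> LOAD -2-> PASS -0-> LOAD -0-> PASS -1-> DROP -0-> INIT -0-> PASS -2-> OPEN -1-> LOAD -2-> PASS -0-> LOAD -2-> PASS  → end PASS, rejected
w2: Trace: HALT -0-> HALT -2-> INIT -1-> INIT -1-> INIT -1-> INIT -0-> PASS -2-> OPEN -2-> PASS -2-> OPEN  → end OPEN, rejected
w3: Trace: HALT -0-> HALT -0-> HALT -0-> HALT -0-> HALT -0-> HALT -1-> INIT -2-> LOAD -1-> LOAD -2-> PASS -1-> DROP -1-> OPEN -1-> LOAD -1-> LOAD -1-> LOAD -1-> LOAD  → end LOAD, accepted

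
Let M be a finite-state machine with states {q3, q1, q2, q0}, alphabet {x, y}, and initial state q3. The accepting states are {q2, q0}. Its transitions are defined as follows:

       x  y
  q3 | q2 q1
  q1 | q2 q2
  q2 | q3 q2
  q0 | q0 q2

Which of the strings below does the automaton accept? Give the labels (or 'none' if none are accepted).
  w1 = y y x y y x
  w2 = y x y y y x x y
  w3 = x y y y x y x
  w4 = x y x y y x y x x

w1:
  start at q3
  read 'y': q3 → q1
  read 'y': q1 → q2
  read 'x': q2 → q3
  read 'y': q3 → q1
  read 'y': q1 → q2
  read 'x': q2 → q3
  end q3, rejected
w2:
  start at q3
  read 'y': q3 → q1
  read 'x': q1 → q2
  read 'y': q2 → q2
  read 'y': q2 → q2
  read 'y': q2 → q2
  read 'x': q2 → q3
  read 'x': q3 → q2
  read 'y': q2 → q2
  end q2, accepted
w3:
  start at q3
  read 'x': q3 → q2
  read 'y': q2 → q2
  read 'y': q2 → q2
  read 'y': q2 → q2
  read 'x': q2 → q3
  read 'y': q3 → q1
  read 'x': q1 → q2
  end q2, accepted
w4:
  start at q3
  read 'x': q3 → q2
  read 'y': q2 → q2
  read 'x': q2 → q3
  read 'y': q3 → q1
  read 'y': q1 → q2
  read 'x': q2 → q3
  read 'y': q3 → q1
  read 'x': q1 → q2
  read 'x': q2 → q3
  end q3, rejected

w2, w3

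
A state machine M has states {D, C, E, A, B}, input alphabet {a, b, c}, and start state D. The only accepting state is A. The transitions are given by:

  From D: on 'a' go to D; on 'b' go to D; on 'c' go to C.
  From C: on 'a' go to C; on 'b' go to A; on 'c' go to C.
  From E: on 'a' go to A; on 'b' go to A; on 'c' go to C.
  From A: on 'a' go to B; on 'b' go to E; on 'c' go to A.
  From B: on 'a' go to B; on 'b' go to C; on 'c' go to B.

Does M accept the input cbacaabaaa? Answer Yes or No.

Trace: D -c-> C -b-> A -a-> B -c-> B -a-> B -a-> B -b-> C -a-> C -a-> C -a-> C
End state C is not accepting.

No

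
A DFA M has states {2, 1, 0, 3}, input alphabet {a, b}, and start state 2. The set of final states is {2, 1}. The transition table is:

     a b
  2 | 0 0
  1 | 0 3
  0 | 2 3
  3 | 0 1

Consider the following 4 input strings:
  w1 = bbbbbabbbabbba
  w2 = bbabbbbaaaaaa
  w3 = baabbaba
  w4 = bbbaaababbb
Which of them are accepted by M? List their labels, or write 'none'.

w2

w1: Trace: 2 -b-> 0 -b-> 3 -b-> 1 -b-> 3 -b-> 1 -a-> 0 -b-> 3 -b-> 1 -b-> 3 -a-> 0 -b-> 3 -b-> 1 -b-> 3 -a-> 0  → end 0, rejected
w2: Trace: 2 -b-> 0 -b-> 3 -a-> 0 -b-> 3 -b-> 1 -b-> 3 -b-> 1 -a-> 0 -a-> 2 -a-> 0 -a-> 2 -a-> 0 -a-> 2  → end 2, accepted
w3: Trace: 2 -b-> 0 -a-> 2 -a-> 0 -b-> 3 -b-> 1 -a-> 0 -b-> 3 -a-> 0  → end 0, rejected
w4: Trace: 2 -b-> 0 -b-> 3 -b-> 1 -a-> 0 -a-> 2 -a-> 0 -b-> 3 -a-> 0 -b-> 3 -b-> 1 -b-> 3  → end 3, rejected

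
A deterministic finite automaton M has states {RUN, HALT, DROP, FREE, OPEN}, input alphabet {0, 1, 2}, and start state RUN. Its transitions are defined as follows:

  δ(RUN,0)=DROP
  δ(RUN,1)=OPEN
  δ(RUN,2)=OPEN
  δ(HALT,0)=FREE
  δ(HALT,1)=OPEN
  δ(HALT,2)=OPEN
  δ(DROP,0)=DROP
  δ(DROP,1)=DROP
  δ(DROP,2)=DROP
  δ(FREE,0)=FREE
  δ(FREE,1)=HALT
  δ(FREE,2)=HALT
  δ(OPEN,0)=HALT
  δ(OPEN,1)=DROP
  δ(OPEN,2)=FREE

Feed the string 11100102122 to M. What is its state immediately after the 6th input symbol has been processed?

start at RUN
read '1': RUN → OPEN
read '1': OPEN → DROP
read '1': DROP → DROP
read '0': DROP → DROP
read '0': DROP → DROP
read '1': DROP → DROP
After 6 symbols: DROP.

DROP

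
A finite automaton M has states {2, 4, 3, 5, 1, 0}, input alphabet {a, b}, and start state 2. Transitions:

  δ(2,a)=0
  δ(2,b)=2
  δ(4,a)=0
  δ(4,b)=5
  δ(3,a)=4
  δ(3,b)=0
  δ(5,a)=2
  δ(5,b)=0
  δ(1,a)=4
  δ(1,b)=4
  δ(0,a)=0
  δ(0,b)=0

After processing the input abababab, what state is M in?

2 → 0 → 0 → 0 → 0 → 0 → 0 → 0 → 0

0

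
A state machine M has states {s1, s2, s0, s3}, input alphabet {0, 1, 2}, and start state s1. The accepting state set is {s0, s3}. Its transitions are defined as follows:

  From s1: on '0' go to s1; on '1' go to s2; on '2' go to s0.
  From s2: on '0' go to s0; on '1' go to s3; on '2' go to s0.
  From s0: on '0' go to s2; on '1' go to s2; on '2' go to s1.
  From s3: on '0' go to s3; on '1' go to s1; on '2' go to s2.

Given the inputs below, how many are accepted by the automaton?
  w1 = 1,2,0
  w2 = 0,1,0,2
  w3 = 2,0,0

w1:
  start at s1
  read '1': s1 → s2
  read '2': s2 → s0
  read '0': s0 → s2
  end s2, rejected
w2:
  start at s1
  read '0': s1 → s1
  read '1': s1 → s2
  read '0': s2 → s0
  read '2': s0 → s1
  end s1, rejected
w3:
  start at s1
  read '2': s1 → s0
  read '0': s0 → s2
  read '0': s2 → s0
  end s0, accepted

1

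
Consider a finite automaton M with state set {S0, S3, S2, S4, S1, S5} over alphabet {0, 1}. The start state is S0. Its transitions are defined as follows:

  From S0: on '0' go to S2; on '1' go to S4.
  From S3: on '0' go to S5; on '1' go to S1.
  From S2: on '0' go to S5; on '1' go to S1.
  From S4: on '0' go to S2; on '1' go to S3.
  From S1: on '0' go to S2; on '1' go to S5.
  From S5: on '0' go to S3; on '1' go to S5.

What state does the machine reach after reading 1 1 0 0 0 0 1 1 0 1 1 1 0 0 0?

S0 → S4 → S3 → S5 → S3 → S5 → S3 → S1 → S5 → S3 → S1 → S5 → S5 → S3 → S5 → S3

S3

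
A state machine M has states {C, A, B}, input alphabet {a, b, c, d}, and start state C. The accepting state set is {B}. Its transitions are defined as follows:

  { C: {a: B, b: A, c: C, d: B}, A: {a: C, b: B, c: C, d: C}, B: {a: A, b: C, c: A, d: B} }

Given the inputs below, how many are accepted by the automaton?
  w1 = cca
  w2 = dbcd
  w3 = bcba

w1:
  start at C
  read 'c': C → C
  read 'c': C → C
  read 'a': C → B
  end B, accepted
w2:
  start at C
  read 'd': C → B
  read 'b': B → C
  read 'c': C → C
  read 'd': C → B
  end B, accepted
w3:
  start at C
  read 'b': C → A
  read 'c': A → C
  read 'b': C → A
  read 'a': A → C
  end C, rejected

2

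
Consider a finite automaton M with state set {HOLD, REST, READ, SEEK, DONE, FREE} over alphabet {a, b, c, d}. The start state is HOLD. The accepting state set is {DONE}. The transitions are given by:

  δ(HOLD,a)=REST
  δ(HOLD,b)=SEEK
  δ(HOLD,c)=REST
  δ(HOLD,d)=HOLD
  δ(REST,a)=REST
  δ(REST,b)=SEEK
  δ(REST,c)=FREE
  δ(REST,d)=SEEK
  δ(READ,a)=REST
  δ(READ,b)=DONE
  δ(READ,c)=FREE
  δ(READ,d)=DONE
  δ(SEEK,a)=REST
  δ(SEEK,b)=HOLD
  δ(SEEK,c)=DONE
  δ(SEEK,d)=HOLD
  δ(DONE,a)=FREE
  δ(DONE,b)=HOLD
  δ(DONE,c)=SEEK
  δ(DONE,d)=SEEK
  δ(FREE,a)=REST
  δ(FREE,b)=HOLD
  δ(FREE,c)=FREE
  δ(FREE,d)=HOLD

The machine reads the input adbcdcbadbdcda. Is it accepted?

No

start at HOLD
read 'a': HOLD → REST
read 'd': REST → SEEK
read 'b': SEEK → HOLD
read 'c': HOLD → REST
read 'd': REST → SEEK
read 'c': SEEK → DONE
read 'b': DONE → HOLD
read 'a': HOLD → REST
read 'd': REST → SEEK
read 'b': SEEK → HOLD
read 'd': HOLD → HOLD
read 'c': HOLD → REST
read 'd': REST → SEEK
read 'a': SEEK → REST
End state REST is not accepting.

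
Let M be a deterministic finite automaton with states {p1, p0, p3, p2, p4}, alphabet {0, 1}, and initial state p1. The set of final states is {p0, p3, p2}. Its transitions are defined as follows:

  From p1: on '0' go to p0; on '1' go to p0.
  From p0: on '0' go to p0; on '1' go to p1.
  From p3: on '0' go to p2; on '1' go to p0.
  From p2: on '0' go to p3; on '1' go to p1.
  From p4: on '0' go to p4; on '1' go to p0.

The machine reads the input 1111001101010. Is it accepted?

Trace: p1 -1-> p0 -1-> p1 -1-> p0 -1-> p1 -0-> p0 -0-> p0 -1-> p1 -1-> p0 -0-> p0 -1-> p1 -0-> p0 -1-> p1 -0-> p0
End state p0 is accepting.

Yes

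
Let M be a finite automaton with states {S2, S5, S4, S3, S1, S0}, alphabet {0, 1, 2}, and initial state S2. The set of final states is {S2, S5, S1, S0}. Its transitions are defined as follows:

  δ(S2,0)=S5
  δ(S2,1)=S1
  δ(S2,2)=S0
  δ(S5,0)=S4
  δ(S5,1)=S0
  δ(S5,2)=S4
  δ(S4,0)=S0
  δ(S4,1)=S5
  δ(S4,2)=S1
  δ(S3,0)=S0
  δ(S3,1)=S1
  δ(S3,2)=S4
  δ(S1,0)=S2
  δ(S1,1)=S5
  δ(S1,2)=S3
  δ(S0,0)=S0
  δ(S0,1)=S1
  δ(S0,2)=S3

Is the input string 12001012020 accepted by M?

S2 → S1 → S3 → S0 → S0 → S1 → S2 → S1 → S3 → S0 → S3 → S0
End state S0 is accepting.

Yes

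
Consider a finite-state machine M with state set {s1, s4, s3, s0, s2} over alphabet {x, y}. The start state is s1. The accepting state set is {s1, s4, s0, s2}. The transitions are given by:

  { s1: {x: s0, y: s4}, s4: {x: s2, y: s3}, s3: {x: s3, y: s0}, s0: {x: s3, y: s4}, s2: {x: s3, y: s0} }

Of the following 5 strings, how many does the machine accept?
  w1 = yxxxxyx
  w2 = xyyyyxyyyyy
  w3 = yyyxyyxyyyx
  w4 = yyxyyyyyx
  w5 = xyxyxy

3

w1:
  start at s1
  read 'y': s1 → s4
  read 'x': s4 → s2
  read 'x': s2 → s3
  read 'x': s3 → s3
  read 'x': s3 → s3
  read 'y': s3 → s0
  read 'x': s0 → s3
  end s3, rejected
w2:
  start at s1
  read 'x': s1 → s0
  read 'y': s0 → s4
  read 'y': s4 → s3
  read 'y': s3 → s0
  read 'y': s0 → s4
  read 'x': s4 → s2
  read 'y': s2 → s0
  read 'y': s0 → s4
  read 'y': s4 → s3
  read 'y': s3 → s0
  read 'y': s0 → s4
  end s4, accepted
w3:
  start at s1
  read 'y': s1 → s4
  read 'y': s4 → s3
  read 'y': s3 → s0
  read 'x': s0 → s3
  read 'y': s3 → s0
  read 'y': s0 → s4
  read 'x': s4 → s2
  read 'y': s2 → s0
  read 'y': s0 → s4
  read 'y': s4 → s3
  read 'x': s3 → s3
  end s3, rejected
w4:
  start at s1
  read 'y': s1 → s4
  read 'y': s4 → s3
  read 'x': s3 → s3
  read 'y': s3 → s0
  read 'y': s0 → s4
  read 'y': s4 → s3
  read 'y': s3 → s0
  read 'y': s0 → s4
  read 'x': s4 → s2
  end s2, accepted
w5:
  start at s1
  read 'x': s1 → s0
  read 'y': s0 → s4
  read 'x': s4 → s2
  read 'y': s2 → s0
  read 'x': s0 → s3
  read 'y': s3 → s0
  end s0, accepted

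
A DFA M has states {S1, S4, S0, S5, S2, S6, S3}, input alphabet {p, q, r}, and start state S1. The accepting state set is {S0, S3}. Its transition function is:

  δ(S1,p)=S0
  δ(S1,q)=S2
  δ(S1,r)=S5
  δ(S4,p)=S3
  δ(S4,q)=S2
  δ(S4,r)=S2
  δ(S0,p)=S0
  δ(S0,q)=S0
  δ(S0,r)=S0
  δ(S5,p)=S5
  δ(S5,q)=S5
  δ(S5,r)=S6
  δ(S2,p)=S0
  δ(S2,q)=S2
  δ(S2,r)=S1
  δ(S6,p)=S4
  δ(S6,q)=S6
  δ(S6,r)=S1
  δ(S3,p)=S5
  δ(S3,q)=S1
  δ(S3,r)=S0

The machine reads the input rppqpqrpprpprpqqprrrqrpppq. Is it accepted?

Yes

Trace: S1 -r-> S5 -p-> S5 -p-> S5 -q-> S5 -p-> S5 -q-> S5 -r-> S6 -p-> S4 -p-> S3 -r-> S0 -p-> S0 -p-> S0 -r-> S0 -p-> S0 -q-> S0 -q-> S0 -p-> S0 -r-> S0 -r-> S0 -r-> S0 -q-> S0 -r-> S0 -p-> S0 -p-> S0 -p-> S0 -q-> S0
End state S0 is accepting.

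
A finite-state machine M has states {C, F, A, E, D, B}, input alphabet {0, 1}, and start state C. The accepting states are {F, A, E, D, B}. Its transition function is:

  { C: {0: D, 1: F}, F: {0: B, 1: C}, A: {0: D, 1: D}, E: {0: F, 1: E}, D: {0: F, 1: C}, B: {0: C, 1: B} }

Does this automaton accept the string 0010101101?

C → D → F → C → D → C → D → C → F → B → B
End state B is accepting.

Yes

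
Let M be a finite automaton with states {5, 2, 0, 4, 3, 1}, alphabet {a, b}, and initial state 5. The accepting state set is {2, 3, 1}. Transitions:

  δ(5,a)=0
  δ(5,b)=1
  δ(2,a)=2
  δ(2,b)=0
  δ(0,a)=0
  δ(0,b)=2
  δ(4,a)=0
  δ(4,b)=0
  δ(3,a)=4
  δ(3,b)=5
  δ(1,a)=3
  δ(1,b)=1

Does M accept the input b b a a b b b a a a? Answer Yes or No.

Trace: 5 -b-> 1 -b-> 1 -a-> 3 -a-> 4 -b-> 0 -b-> 2 -b-> 0 -a-> 0 -a-> 0 -a-> 0
End state 0 is not accepting.

No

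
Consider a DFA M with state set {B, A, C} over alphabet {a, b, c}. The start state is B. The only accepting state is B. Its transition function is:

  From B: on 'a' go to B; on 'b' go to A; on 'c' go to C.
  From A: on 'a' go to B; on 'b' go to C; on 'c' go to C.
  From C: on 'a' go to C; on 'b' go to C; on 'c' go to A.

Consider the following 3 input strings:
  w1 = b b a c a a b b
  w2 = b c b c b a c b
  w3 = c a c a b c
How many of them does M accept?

0

w1: B → A → C → C → A → B → B → A → C  → end C, rejected
w2: B → A → C → C → A → C → C → A → C  → end C, rejected
w3: B → C → C → A → B → A → C  → end C, rejected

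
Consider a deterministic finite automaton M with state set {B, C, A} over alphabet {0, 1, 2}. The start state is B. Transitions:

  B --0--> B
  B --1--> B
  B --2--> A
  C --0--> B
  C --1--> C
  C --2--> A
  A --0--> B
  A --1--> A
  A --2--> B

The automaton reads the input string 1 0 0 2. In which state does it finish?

A

B → B → B → B → A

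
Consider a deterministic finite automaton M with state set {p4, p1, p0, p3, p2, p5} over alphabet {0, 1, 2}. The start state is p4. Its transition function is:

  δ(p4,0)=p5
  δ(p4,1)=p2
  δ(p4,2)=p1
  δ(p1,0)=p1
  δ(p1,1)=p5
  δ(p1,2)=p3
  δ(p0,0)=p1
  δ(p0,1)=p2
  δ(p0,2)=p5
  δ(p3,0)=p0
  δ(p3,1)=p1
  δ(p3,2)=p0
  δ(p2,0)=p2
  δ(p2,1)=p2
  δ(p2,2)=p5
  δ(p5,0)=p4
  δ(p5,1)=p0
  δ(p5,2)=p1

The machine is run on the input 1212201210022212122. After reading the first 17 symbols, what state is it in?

p0

Trace: p4 -1-> p2 -2-> p5 -1-> p0 -2-> p5 -2-> p1 -0-> p1 -1-> p5 -2-> p1 -1-> p5 -0-> p4 -0-> p5 -2-> p1 -2-> p3 -2-> p0 -1-> p2 -2-> p5 -1-> p0
After 17 symbols: p0.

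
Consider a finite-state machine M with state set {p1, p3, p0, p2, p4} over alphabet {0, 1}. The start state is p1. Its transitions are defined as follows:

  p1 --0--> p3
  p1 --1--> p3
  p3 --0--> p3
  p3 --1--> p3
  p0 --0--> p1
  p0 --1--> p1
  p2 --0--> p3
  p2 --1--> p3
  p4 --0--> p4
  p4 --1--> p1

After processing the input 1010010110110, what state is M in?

p3

Trace: p1 -1-> p3 -0-> p3 -1-> p3 -0-> p3 -0-> p3 -1-> p3 -0-> p3 -1-> p3 -1-> p3 -0-> p3 -1-> p3 -1-> p3 -0-> p3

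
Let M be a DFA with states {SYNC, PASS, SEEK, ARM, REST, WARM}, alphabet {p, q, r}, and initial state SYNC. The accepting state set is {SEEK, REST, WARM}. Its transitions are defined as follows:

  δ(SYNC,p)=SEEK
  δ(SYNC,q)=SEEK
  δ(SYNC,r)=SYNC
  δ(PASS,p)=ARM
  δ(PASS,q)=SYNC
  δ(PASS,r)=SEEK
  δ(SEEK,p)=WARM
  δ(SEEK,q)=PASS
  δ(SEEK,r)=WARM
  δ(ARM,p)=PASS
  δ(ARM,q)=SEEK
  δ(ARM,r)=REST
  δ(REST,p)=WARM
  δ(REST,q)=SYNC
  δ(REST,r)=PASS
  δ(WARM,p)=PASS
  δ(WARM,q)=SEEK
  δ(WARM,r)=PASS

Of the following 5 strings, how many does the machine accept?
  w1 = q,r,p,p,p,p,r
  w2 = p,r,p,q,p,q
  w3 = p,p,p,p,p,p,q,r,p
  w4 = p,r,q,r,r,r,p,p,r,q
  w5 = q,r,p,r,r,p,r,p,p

1

w1: Trace: SYNC -q-> SEEK -r-> WARM -p-> PASS -p-> ARM -p-> PASS -p-> ARM -r-> REST  → end REST, accepted
w2: Trace: SYNC -p-> SEEK -r-> WARM -p-> PASS -q-> SYNC -p-> SEEK -q-> PASS  → end PASS, rejected
w3: Trace: SYNC -p-> SEEK -p-> WARM -p-> PASS -p-> ARM -p-> PASS -p-> ARM -q-> SEEK -r-> WARM -p-> PASS  → end PASS, rejected
w4: Trace: SYNC -p-> SEEK -r-> WARM -q-> SEEK -r-> WARM -r-> PASS -r-> SEEK -p-> WARM -p-> PASS -r-> SEEK -q-> PASS  → end PASS, rejected
w5: Trace: SYNC -q-> SEEK -r-> WARM -p-> PASS -r-> SEEK -r-> WARM -p-> PASS -r-> SEEK -p-> WARM -p-> PASS  → end PASS, rejected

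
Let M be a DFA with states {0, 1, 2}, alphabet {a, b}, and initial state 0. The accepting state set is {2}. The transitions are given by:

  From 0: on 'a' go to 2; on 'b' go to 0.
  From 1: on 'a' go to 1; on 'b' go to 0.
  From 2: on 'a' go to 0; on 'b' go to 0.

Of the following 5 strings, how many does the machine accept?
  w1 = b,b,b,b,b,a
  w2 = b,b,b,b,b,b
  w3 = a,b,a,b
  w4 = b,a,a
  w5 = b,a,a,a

w1: Trace: 0 -b-> 0 -b-> 0 -b-> 0 -b-> 0 -b-> 0 -a-> 2  → end 2, accepted
w2: Trace: 0 -b-> 0 -b-> 0 -b-> 0 -b-> 0 -b-> 0 -b-> 0  → end 0, rejected
w3: Trace: 0 -a-> 2 -b-> 0 -a-> 2 -b-> 0  → end 0, rejected
w4: Trace: 0 -b-> 0 -a-> 2 -a-> 0  → end 0, rejected
w5: Trace: 0 -b-> 0 -a-> 2 -a-> 0 -a-> 2  → end 2, accepted

2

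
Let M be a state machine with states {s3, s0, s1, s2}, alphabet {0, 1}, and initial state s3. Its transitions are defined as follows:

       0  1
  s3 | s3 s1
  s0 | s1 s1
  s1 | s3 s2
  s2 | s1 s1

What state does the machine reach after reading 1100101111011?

Trace: s3 -1-> s1 -1-> s2 -0-> s1 -0-> s3 -1-> s1 -0-> s3 -1-> s1 -1-> s2 -1-> s1 -1-> s2 -0-> s1 -1-> s2 -1-> s1

s1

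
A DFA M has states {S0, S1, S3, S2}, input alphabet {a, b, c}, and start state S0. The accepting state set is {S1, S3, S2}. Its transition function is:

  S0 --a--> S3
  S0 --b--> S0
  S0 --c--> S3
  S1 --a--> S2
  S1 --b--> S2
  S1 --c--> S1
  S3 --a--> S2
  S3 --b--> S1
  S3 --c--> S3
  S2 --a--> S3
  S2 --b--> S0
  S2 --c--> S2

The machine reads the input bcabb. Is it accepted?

Trace: S0 -b-> S0 -c-> S3 -a-> S2 -b-> S0 -b-> S0
End state S0 is not accepting.

No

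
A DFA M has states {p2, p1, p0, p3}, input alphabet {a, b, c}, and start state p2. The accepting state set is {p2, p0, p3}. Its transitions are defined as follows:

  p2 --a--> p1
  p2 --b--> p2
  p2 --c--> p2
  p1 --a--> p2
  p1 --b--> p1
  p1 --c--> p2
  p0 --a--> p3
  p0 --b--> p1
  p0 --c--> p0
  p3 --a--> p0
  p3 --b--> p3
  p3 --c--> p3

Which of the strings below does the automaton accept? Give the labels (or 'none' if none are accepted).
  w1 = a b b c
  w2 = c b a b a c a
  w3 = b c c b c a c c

w1, w3

w1: p2 → p1 → p1 → p1 → p2  → end p2, accepted
w2: p2 → p2 → p2 → p1 → p1 → p2 → p2 → p1  → end p1, rejected
w3: p2 → p2 → p2 → p2 → p2 → p2 → p1 → p2 → p2  → end p2, accepted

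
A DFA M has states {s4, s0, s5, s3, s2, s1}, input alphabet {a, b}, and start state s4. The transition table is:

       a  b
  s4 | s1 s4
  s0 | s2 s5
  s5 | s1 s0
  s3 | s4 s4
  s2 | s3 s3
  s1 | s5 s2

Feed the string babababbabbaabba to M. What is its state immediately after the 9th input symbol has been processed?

start at s4
read 'b': s4 → s4
read 'a': s4 → s1
read 'b': s1 → s2
read 'a': s2 → s3
read 'b': s3 → s4
read 'a': s4 → s1
read 'b': s1 → s2
read 'b': s2 → s3
read 'a': s3 → s4
After 9 symbols: s4.

s4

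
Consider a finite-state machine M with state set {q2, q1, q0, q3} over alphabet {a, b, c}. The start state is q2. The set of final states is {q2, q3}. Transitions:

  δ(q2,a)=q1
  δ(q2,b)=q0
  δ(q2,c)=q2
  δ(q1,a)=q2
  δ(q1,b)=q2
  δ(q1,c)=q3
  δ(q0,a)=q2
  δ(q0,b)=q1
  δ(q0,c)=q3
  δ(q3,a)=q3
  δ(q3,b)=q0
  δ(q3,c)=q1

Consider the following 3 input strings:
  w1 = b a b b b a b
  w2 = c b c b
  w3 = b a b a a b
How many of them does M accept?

2

w1: Trace: q2 -b-> q0 -a-> q2 -b-> q0 -b-> q1 -b-> q2 -a-> q1 -b-> q2  → end q2, accepted
w2: Trace: q2 -c-> q2 -b-> q0 -c-> q3 -b-> q0  → end q0, rejected
w3: Trace: q2 -b-> q0 -a-> q2 -b-> q0 -a-> q2 -a-> q1 -b-> q2  → end q2, accepted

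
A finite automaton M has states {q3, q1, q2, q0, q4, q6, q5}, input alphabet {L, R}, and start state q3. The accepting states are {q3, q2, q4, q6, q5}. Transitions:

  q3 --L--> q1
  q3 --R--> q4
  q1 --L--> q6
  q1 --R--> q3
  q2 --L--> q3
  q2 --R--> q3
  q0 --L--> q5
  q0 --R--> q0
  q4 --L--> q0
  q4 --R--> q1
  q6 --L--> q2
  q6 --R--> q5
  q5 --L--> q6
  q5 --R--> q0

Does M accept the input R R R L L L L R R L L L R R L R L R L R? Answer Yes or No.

Yes

q3 → q4 → q1 → q3 → q1 → q6 → q2 → q3 → q4 → q1 → q6 → q2 → q3 → q4 → q1 → q6 → q5 → q6 → q5 → q6 → q5
End state q5 is accepting.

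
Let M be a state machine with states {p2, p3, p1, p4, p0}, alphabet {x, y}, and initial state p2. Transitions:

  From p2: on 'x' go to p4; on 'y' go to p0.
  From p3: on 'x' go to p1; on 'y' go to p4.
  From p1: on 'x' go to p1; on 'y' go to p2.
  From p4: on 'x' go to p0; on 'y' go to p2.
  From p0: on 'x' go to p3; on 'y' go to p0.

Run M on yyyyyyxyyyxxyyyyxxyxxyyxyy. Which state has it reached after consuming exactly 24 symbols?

Trace: p2 -y-> p0 -y-> p0 -y-> p0 -y-> p0 -y-> p0 -y-> p0 -x-> p3 -y-> p4 -y-> p2 -y-> p0 -x-> p3 -x-> p1 -y-> p2 -y-> p0 -y-> p0 -y-> p0 -x-> p3 -x-> p1 -y-> p2 -x-> p4 -x-> p0 -y-> p0 -y-> p0 -x-> p3
After 24 symbols: p3.

p3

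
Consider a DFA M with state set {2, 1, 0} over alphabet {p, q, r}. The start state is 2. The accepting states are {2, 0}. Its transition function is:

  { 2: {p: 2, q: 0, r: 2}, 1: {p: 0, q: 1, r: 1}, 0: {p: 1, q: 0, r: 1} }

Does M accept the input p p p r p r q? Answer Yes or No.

Yes

Trace: 2 -p-> 2 -p-> 2 -p-> 2 -r-> 2 -p-> 2 -r-> 2 -q-> 0
End state 0 is accepting.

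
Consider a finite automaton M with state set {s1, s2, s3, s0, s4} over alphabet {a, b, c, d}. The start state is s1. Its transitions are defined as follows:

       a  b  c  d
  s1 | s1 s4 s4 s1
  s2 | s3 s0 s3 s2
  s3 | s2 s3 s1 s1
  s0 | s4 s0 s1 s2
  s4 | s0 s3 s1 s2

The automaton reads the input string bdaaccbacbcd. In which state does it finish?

s1

Trace: s1 -b-> s4 -d-> s2 -a-> s3 -a-> s2 -c-> s3 -c-> s1 -b-> s4 -a-> s0 -c-> s1 -b-> s4 -c-> s1 -d-> s1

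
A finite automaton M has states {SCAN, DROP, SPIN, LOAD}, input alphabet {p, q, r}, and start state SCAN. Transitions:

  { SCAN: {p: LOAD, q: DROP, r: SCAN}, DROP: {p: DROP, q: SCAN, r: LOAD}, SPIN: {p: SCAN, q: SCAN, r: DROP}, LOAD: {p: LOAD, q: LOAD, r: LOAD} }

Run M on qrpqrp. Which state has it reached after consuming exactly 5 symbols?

LOAD

start at SCAN
read 'q': SCAN → DROP
read 'r': DROP → LOAD
read 'p': LOAD → LOAD
read 'q': LOAD → LOAD
read 'r': LOAD → LOAD
After 5 symbols: LOAD.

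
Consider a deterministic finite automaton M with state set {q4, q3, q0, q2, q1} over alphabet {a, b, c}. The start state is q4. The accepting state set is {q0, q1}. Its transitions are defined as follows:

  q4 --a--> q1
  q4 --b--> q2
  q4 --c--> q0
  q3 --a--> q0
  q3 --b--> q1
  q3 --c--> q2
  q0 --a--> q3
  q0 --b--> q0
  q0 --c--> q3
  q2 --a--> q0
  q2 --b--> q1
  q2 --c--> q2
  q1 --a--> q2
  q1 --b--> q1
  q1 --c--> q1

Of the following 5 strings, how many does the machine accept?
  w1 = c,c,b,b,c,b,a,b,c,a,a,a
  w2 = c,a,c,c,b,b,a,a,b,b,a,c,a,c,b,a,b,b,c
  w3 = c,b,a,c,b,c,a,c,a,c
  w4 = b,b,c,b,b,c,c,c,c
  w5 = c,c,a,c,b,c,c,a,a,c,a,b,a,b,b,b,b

w1: Trace: q4 -c-> q0 -c-> q3 -b-> q1 -b-> q1 -c-> q1 -b-> q1 -a-> q2 -b-> q1 -c-> q1 -a-> q2 -a-> q0 -a-> q3  → end q3, rejected
w2: Trace: q4 -c-> q0 -a-> q3 -c-> q2 -c-> q2 -b-> q1 -b-> q1 -a-> q2 -a-> q0 -b-> q0 -b-> q0 -a-> q3 -c-> q2 -a-> q0 -c-> q3 -b-> q1 -a-> q2 -b-> q1 -b-> q1 -c-> q1  → end q1, accepted
w3: Trace: q4 -c-> q0 -b-> q0 -a-> q3 -c-> q2 -b-> q1 -c-> q1 -a-> q2 -c-> q2 -a-> q0 -c-> q3  → end q3, rejected
w4: Trace: q4 -b-> q2 -b-> q1 -c-> q1 -b-> q1 -b-> q1 -c-> q1 -c-> q1 -c-> q1 -c-> q1  → end q1, accepted
w5: Trace: q4 -c-> q0 -c-> q3 -a-> q0 -c-> q3 -b-> q1 -c-> q1 -c-> q1 -a-> q2 -a-> q0 -c-> q3 -a-> q0 -b-> q0 -a-> q3 -b-> q1 -b-> q1 -b-> q1 -b-> q1  → end q1, accepted

3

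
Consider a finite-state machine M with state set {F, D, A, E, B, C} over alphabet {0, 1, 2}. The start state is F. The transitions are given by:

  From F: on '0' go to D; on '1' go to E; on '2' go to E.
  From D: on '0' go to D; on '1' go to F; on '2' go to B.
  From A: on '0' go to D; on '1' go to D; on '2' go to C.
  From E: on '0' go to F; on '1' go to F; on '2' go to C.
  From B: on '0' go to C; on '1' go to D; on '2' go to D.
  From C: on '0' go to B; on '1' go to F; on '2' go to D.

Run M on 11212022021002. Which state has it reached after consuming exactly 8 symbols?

C

Trace: F -1-> E -1-> F -2-> E -1-> F -2-> E -0-> F -2-> E -2-> C
After 8 symbols: C.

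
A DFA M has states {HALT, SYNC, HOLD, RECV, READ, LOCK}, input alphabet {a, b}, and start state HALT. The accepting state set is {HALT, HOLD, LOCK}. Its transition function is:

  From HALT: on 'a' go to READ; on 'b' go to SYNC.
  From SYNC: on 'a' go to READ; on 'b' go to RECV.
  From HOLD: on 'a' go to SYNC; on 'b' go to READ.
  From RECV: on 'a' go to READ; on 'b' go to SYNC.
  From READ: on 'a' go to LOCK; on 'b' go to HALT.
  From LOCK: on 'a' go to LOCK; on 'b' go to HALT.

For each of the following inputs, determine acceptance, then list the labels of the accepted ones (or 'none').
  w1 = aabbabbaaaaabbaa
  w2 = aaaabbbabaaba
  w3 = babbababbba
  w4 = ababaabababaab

w1: HALT → READ → LOCK → HALT → SYNC → READ → HALT → SYNC → READ → LOCK → LOCK → LOCK → LOCK → HALT → SYNC → READ → LOCK  → end LOCK, accepted
w2: HALT → READ → LOCK → LOCK → LOCK → HALT → SYNC → RECV → READ → HALT → READ → LOCK → HALT → READ  → end READ, rejected
w3: HALT → SYNC → READ → HALT → SYNC → READ → HALT → READ → HALT → SYNC → RECV → READ  → end READ, rejected
w4: HALT → READ → HALT → READ → HALT → READ → LOCK → HALT → READ → HALT → READ → HALT → READ → LOCK → HALT  → end HALT, accepted

w1, w4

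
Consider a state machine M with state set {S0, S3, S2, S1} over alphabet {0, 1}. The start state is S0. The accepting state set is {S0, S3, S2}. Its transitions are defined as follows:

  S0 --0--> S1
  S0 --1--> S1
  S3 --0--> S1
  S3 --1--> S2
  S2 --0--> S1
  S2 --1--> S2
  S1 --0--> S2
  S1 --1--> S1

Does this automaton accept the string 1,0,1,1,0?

S0 → S1 → S2 → S2 → S2 → S1
End state S1 is not accepting.

No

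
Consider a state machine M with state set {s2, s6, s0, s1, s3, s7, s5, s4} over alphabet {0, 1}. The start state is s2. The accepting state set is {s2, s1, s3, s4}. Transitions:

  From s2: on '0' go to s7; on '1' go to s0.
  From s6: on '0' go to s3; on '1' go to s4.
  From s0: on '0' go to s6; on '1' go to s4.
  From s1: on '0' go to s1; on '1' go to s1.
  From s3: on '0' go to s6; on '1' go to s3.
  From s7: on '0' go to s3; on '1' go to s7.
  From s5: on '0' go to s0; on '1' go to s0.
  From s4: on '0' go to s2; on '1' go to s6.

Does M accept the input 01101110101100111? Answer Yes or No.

No

start at s2
read '0': s2 → s7
read '1': s7 → s7
read '1': s7 → s7
read '0': s7 → s3
read '1': s3 → s3
read '1': s3 → s3
read '1': s3 → s3
read '0': s3 → s6
read '1': s6 → s4
read '0': s4 → s2
read '1': s2 → s0
read '1': s0 → s4
read '0': s4 → s2
read '0': s2 → s7
read '1': s7 → s7
read '1': s7 → s7
read '1': s7 → s7
End state s7 is not accepting.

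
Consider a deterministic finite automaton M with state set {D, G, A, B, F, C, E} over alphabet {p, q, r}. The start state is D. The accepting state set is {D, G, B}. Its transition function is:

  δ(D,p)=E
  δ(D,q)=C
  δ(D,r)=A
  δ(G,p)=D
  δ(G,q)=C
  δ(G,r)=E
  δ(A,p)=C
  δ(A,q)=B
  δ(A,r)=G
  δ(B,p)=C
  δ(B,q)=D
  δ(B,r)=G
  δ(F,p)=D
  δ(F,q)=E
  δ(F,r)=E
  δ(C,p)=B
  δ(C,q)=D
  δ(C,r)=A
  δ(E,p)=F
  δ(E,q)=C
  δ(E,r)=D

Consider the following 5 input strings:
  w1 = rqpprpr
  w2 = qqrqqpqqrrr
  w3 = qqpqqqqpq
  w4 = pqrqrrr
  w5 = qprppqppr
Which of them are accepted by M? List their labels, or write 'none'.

w1: D → A → B → C → B → G → D → A  → end A, rejected
w2: D → C → D → A → B → D → E → C → D → A → G → E  → end E, rejected
w3: D → C → D → E → C → D → C → D → E → C  → end C, rejected
w4: D → E → C → A → B → G → E → D  → end D, accepted
w5: D → C → B → G → D → E → C → B → C → A  → end A, rejected

w4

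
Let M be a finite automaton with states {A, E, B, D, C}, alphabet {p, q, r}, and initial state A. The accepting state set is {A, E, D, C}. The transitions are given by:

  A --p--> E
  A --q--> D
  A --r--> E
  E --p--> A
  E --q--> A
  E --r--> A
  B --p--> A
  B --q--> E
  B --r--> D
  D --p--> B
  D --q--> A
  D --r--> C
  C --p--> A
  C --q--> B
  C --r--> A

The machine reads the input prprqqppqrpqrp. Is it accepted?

Yes

Trace: A -p-> E -r-> A -p-> E -r-> A -q-> D -q-> A -p-> E -p-> A -q-> D -r-> C -p-> A -q-> D -r-> C -p-> A
End state A is accepting.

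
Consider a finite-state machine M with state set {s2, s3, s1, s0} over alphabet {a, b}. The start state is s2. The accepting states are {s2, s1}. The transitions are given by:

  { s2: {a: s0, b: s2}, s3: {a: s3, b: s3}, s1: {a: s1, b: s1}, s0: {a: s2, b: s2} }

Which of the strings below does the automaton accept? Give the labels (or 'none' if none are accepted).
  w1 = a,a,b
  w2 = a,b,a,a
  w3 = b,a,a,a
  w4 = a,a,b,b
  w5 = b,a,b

w1: s2 → s0 → s2 → s2  → end s2, accepted
w2: s2 → s0 → s2 → s0 → s2  → end s2, accepted
w3: s2 → s2 → s0 → s2 → s0  → end s0, rejected
w4: s2 → s0 → s2 → s2 → s2  → end s2, accepted
w5: s2 → s2 → s0 → s2  → end s2, accepted

w1, w2, w4, w5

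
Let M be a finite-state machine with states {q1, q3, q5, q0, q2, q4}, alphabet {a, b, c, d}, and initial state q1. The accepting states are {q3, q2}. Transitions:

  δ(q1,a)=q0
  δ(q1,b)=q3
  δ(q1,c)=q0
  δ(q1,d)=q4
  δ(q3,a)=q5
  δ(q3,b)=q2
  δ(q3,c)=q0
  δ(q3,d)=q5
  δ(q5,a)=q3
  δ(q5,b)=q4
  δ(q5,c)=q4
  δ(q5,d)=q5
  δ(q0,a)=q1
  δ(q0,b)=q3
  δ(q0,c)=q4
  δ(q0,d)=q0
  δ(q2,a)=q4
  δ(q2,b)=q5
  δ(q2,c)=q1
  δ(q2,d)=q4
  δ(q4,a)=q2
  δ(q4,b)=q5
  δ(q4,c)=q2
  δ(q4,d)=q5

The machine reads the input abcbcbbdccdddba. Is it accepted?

q1 → q0 → q3 → q0 → q3 → q0 → q3 → q2 → q4 → q2 → q1 → q4 → q5 → q5 → q4 → q2
End state q2 is accepting.

Yes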